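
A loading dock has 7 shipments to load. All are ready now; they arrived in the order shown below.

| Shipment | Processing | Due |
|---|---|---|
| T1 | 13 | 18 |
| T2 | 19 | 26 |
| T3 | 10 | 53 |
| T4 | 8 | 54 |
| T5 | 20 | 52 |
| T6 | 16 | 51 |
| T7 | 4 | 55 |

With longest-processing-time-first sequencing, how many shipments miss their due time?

6

LPT (decreasing processing time): T5 T2 T6 T1 T3 T4 T7.
T5: 0→20, due 52, tardiness 0
T2: 20→39, due 26, tardiness 13
T6: 39→55, due 51, tardiness 4
T1: 55→68, due 18, tardiness 50
T3: 68→78, due 53, tardiness 25
T4: 78→86, due 54, tardiness 32
T7: 86→90, due 55, tardiness 35
Late shipments: 6.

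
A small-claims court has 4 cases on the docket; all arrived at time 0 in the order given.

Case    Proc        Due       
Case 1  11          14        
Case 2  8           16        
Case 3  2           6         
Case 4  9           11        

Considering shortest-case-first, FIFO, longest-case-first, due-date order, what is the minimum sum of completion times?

SPT (increasing processing time): Case 3 Case 2 Case 4 Case 1.
Case 3: 0→2
Case 2: 2→10
Case 4: 10→19
Case 1: 19→30
Sum = 2+10+19+30 = 61.
FIFO (arrival order): Case 1 Case 2 Case 3 Case 4.
Case 1: 0→11
Case 2: 11→19
Case 3: 19→21
Case 4: 21→30
Sum = 11+19+21+30 = 81.
LPT (decreasing processing time): Case 1 Case 4 Case 2 Case 3.
Case 1: 0→11
Case 4: 11→20
Case 2: 20→28
Case 3: 28→30
Sum = 11+20+28+30 = 89.
EDD (increasing due date): Case 3 Case 4 Case 1 Case 2.
Case 3: 0→2
Case 4: 2→11
Case 1: 11→22
Case 2: 22→30
Sum = 2+11+22+30 = 65.
SPT 61, FIFO 81, LPT 89, EDD 65 → minimum 61.

61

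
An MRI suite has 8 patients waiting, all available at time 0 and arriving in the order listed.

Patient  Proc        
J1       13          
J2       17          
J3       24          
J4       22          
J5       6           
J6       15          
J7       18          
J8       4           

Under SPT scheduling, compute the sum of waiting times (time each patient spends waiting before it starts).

SPT (increasing processing time): J8 J5 J1 J6 J2 J7 J4 J3.
J8: waits 0, runs 0→4
J5: waits 4, runs 4→10
J1: waits 10, runs 10→23
J6: waits 23, runs 23→38
J2: waits 38, runs 38→55
J7: waits 55, runs 55→73
J4: waits 73, runs 73→95
J3: waits 95, runs 95→119
Sum = 0+4+10+23+38+55+73+95 = 298.

298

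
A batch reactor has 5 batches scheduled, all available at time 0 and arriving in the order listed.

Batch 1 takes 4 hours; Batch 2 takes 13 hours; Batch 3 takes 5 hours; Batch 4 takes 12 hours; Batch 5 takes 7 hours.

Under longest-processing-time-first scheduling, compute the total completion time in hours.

148

LPT (decreasing processing time): Batch 2 Batch 4 Batch 5 Batch 3 Batch 1.
Batch 2: 0→13
Batch 4: 13→25
Batch 5: 25→32
Batch 3: 32→37
Batch 1: 37→41
Sum = 13+25+32+37+41 = 148.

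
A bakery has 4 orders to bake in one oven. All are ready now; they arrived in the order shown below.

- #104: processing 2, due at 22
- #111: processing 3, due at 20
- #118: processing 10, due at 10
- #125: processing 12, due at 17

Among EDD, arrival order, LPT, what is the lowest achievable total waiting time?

EDD (increasing due date): #118 #125 #111 #104.
#118: waits 0, runs 0→10
#125: waits 10, runs 10→22
#111: waits 22, runs 22→25
#104: waits 25, runs 25→27
Sum = 0+10+22+25 = 57.
FIFO (arrival order): #104 #111 #118 #125.
#104: waits 0, runs 0→2
#111: waits 2, runs 2→5
#118: waits 5, runs 5→15
#125: waits 15, runs 15→27
Sum = 0+2+5+15 = 22.
LPT (decreasing processing time): #125 #118 #111 #104.
#125: waits 0, runs 0→12
#118: waits 12, runs 12→22
#111: waits 22, runs 22→25
#104: waits 25, runs 25→27
Sum = 0+12+22+25 = 59.
EDD 57, FIFO 22, LPT 59 → minimum 22.

22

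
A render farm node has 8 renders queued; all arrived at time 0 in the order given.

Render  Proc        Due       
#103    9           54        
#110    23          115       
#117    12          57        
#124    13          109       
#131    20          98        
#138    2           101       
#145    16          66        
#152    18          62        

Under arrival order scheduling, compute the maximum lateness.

FIFO (arrival order): #103 #110 #117 #124 #131 #138 #145 #152.
#103: 0→9, due 54, lateness -45
#110: 9→32, due 115, lateness -83
#117: 32→44, due 57, lateness -13
#124: 44→57, due 109, lateness -52
#131: 57→77, due 98, lateness -21
#138: 77→79, due 101, lateness -22
#145: 79→95, due 66, lateness 29
#152: 95→113, due 62, lateness 51
Maximum = 51.

51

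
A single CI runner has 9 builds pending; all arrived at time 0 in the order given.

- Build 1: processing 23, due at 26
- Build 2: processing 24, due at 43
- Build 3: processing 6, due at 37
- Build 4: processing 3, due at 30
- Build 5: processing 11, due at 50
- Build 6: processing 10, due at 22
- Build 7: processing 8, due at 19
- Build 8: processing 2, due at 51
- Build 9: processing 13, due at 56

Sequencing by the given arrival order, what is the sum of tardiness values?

FIFO (arrival order): Build 1 Build 2 Build 3 Build 4 Build 5 Build 6 Build 7 Build 8 Build 9.
Build 1: 0→23, due 26, tardiness 0
Build 2: 23→47, due 43, tardiness 4
Build 3: 47→53, due 37, tardiness 16
Build 4: 53→56, due 30, tardiness 26
Build 5: 56→67, due 50, tardiness 17
Build 6: 67→77, due 22, tardiness 55
Build 7: 77→85, due 19, tardiness 66
Build 8: 85→87, due 51, tardiness 36
Build 9: 87→100, due 56, tardiness 44
Sum = 0+4+16+26+17+55+66+36+44 = 264.

264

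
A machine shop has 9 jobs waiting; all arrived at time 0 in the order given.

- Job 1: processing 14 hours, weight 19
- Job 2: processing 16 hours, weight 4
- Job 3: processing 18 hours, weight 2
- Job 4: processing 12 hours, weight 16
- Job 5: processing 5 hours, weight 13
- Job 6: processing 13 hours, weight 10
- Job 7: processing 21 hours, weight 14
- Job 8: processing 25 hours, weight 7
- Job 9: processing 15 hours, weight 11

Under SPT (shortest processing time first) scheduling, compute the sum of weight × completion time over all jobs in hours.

SPT (increasing processing time): Job 5 Job 4 Job 6 Job 1 Job 9 Job 2 Job 3 Job 7 Job 8.
Job 5: finishes 5, weight 13, w·C = 65
Job 4: finishes 17, weight 16, w·C = 272
Job 6: finishes 30, weight 10, w·C = 300
Job 1: finishes 44, weight 19, w·C = 836
Job 9: finishes 59, weight 11, w·C = 649
Job 2: finishes 75, weight 4, w·C = 300
Job 3: finishes 93, weight 2, w·C = 186
Job 7: finishes 114, weight 14, w·C = 1596
Job 8: finishes 139, weight 7, w·C = 973
Sum = 65+272+300+836+649+300+186+1596+973 = 5177.

5177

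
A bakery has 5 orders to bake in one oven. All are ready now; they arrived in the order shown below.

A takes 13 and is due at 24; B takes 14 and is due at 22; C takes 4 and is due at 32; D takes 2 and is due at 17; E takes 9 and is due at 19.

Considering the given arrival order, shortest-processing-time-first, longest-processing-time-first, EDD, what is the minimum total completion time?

FIFO (arrival order): A B C D E.
A: 0→13
B: 13→27
C: 27→31
D: 31→33
E: 33→42
Sum = 13+27+31+33+42 = 146.
SPT (increasing processing time): D C E A B.
D: 0→2
C: 2→6
E: 6→15
A: 15→28
B: 28→42
Sum = 2+6+15+28+42 = 93.
LPT (decreasing processing time): B A E C D.
B: 0→14
A: 14→27
E: 27→36
C: 36→40
D: 40→42
Sum = 14+27+36+40+42 = 159.
EDD (increasing due date): D E B A C.
D: 0→2
E: 2→11
B: 11→25
A: 25→38
C: 38→42
Sum = 2+11+25+38+42 = 118.
FIFO 146, SPT 93, LPT 159, EDD 118 → minimum 93.

93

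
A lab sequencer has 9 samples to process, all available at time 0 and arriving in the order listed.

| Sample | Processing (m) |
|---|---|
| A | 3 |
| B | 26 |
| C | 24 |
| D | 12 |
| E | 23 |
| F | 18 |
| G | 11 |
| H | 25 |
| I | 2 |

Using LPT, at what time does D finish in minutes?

LPT (decreasing processing time): B H C E F D G A I.
B: 0→26
H: 26→51
C: 51→75
E: 75→98
F: 98→116
D: 116→128

128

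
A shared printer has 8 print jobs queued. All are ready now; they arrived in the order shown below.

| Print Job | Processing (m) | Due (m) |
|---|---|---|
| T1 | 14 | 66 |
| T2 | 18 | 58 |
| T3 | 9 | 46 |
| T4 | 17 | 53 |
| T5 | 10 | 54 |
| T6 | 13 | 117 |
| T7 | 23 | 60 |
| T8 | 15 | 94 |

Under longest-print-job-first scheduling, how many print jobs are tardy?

4

LPT (decreasing processing time): T7 T2 T4 T8 T1 T6 T5 T3.
T7: 0→23, due 60, tardiness 0
T2: 23→41, due 58, tardiness 0
T4: 41→58, due 53, tardiness 5
T8: 58→73, due 94, tardiness 0
T1: 73→87, due 66, tardiness 21
T6: 87→100, due 117, tardiness 0
T5: 100→110, due 54, tardiness 56
T3: 110→119, due 46, tardiness 73
Late print jobs: 4.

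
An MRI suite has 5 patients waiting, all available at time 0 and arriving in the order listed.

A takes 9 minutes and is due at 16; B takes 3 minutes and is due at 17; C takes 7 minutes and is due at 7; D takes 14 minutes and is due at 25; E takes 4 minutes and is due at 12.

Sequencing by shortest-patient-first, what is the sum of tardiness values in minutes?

26

SPT (increasing processing time): B E C A D.
B: 0→3, due 17, tardiness 0
E: 3→7, due 12, tardiness 0
C: 7→14, due 7, tardiness 7
A: 14→23, due 16, tardiness 7
D: 23→37, due 25, tardiness 12
Sum = 0+0+7+7+12 = 26.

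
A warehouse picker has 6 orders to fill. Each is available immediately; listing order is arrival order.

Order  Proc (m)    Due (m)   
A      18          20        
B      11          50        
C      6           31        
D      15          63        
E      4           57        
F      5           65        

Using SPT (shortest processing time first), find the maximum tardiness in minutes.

SPT (increasing processing time): E F C B D A.
E: 0→4, due 57, tardiness 0
F: 4→9, due 65, tardiness 0
C: 9→15, due 31, tardiness 0
B: 15→26, due 50, tardiness 0
D: 26→41, due 63, tardiness 0
A: 41→59, due 20, tardiness 39
Maximum = 39.

39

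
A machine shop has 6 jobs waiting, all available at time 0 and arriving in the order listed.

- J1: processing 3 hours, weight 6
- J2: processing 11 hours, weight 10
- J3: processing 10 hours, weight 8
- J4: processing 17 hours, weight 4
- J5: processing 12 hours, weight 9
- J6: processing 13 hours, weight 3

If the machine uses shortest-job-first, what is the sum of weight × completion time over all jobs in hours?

1097

SPT (increasing processing time): J1 J3 J2 J5 J6 J4.
J1: finishes 3, weight 6, w·C = 18
J3: finishes 13, weight 8, w·C = 104
J2: finishes 24, weight 10, w·C = 240
J5: finishes 36, weight 9, w·C = 324
J6: finishes 49, weight 3, w·C = 147
J4: finishes 66, weight 4, w·C = 264
Sum = 18+104+240+324+147+264 = 1097.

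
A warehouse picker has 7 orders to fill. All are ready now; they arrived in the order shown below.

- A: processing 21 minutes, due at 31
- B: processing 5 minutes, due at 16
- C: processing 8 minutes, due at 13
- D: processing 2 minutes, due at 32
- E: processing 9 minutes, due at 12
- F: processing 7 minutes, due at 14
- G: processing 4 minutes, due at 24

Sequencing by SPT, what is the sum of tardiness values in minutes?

SPT (increasing processing time): D G B F C E A.
D: 0→2, due 32, tardiness 0
G: 2→6, due 24, tardiness 0
B: 6→11, due 16, tardiness 0
F: 11→18, due 14, tardiness 4
C: 18→26, due 13, tardiness 13
E: 26→35, due 12, tardiness 23
A: 35→56, due 31, tardiness 25
Sum = 0+0+0+4+13+23+25 = 65.

65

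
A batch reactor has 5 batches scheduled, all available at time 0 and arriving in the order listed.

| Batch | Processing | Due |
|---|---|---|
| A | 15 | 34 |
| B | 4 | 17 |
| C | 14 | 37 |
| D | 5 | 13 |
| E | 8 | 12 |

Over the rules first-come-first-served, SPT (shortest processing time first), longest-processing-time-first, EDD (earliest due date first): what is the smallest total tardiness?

FIFO (arrival order): A B C D E.
A: 0→15, due 34, tardiness 0
B: 15→19, due 17, tardiness 2
C: 19→33, due 37, tardiness 0
D: 33→38, due 13, tardiness 25
E: 38→46, due 12, tardiness 34
Sum = 0+2+0+25+34 = 61.
SPT (increasing processing time): B D E C A.
B: 0→4, due 17, tardiness 0
D: 4→9, due 13, tardiness 0
E: 9→17, due 12, tardiness 5
C: 17→31, due 37, tardiness 0
A: 31→46, due 34, tardiness 12
Sum = 0+0+5+0+12 = 17.
LPT (decreasing processing time): A C E D B.
A: 0→15, due 34, tardiness 0
C: 15→29, due 37, tardiness 0
E: 29→37, due 12, tardiness 25
D: 37→42, due 13, tardiness 29
B: 42→46, due 17, tardiness 29
Sum = 0+0+25+29+29 = 83.
EDD (increasing due date): E D B A C.
E: 0→8, due 12, tardiness 0
D: 8→13, due 13, tardiness 0
B: 13→17, due 17, tardiness 0
A: 17→32, due 34, tardiness 0
C: 32→46, due 37, tardiness 9
Sum = 0+0+0+0+9 = 9.
FIFO 61, SPT 17, LPT 83, EDD 9 → minimum 9.

9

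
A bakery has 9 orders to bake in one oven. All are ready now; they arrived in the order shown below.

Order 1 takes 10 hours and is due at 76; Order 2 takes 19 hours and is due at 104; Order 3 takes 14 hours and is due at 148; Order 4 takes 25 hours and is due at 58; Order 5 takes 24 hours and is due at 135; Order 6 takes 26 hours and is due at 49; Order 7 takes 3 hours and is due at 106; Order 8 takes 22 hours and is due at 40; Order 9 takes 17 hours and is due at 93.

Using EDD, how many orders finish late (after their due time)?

EDD (increasing due date): Order 8 Order 6 Order 4 Order 1 Order 9 Order 2 Order 7 Order 5 Order 3.
Order 8: 0→22, due 40, tardiness 0
Order 6: 22→48, due 49, tardiness 0
Order 4: 48→73, due 58, tardiness 15
Order 1: 73→83, due 76, tardiness 7
Order 9: 83→100, due 93, tardiness 7
Order 2: 100→119, due 104, tardiness 15
Order 7: 119→122, due 106, tardiness 16
Order 5: 122→146, due 135, tardiness 11
Order 3: 146→160, due 148, tardiness 12
Late orders: 7.

7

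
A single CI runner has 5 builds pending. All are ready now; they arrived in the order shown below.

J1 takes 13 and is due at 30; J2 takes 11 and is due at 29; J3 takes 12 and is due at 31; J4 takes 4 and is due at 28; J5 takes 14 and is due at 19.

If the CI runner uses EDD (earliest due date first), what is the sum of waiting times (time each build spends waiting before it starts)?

103

EDD (increasing due date): J5 J4 J2 J1 J3.
J5: waits 0, runs 0→14
J4: waits 14, runs 14→18
J2: waits 18, runs 18→29
J1: waits 29, runs 29→42
J3: waits 42, runs 42→54
Sum = 0+14+18+29+42 = 103.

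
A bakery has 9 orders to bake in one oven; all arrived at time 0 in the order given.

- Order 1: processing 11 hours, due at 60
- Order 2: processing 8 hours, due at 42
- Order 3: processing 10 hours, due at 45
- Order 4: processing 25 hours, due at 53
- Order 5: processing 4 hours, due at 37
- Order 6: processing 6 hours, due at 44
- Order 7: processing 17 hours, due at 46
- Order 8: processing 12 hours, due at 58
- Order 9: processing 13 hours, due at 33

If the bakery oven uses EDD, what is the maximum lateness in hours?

EDD (increasing due date): Order 9 Order 5 Order 2 Order 6 Order 3 Order 7 Order 4 Order 8 Order 1.
Order 9: 0→13, due 33, lateness -20
Order 5: 13→17, due 37, lateness -20
Order 2: 17→25, due 42, lateness -17
Order 6: 25→31, due 44, lateness -13
Order 3: 31→41, due 45, lateness -4
Order 7: 41→58, due 46, lateness 12
Order 4: 58→83, due 53, lateness 30
Order 8: 83→95, due 58, lateness 37
Order 1: 95→106, due 60, lateness 46
Maximum = 46.

46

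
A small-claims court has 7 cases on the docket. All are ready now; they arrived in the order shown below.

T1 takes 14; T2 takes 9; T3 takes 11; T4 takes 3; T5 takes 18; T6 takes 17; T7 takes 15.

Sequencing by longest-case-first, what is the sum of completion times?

413

LPT (decreasing processing time): T5 T6 T7 T1 T3 T2 T4.
T5: 0→18
T6: 18→35
T7: 35→50
T1: 50→64
T3: 64→75
T2: 75→84
T4: 84→87
Sum = 18+35+50+64+75+84+87 = 413.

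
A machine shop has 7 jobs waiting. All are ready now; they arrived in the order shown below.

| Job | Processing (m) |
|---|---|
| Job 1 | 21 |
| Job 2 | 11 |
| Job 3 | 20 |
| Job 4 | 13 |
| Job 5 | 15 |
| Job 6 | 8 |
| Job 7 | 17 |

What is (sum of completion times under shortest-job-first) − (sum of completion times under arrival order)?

-84

SPT (increasing processing time): Job 6 Job 2 Job 4 Job 5 Job 7 Job 3 Job 1.
Job 6: 0→8
Job 2: 8→19
Job 4: 19→32
Job 5: 32→47
Job 7: 47→64
Job 3: 64→84
Job 1: 84→105
Sum = 8+19+32+47+64+84+105 = 359.
FIFO (arrival order): Job 1 Job 2 Job 3 Job 4 Job 5 Job 6 Job 7.
Job 1: 0→21
Job 2: 21→32
Job 3: 32→52
Job 4: 52→65
Job 5: 65→80
Job 6: 80→88
Job 7: 88→105
Sum = 21+32+52+65+80+88+105 = 443.
Difference = 359 − 443 = -84.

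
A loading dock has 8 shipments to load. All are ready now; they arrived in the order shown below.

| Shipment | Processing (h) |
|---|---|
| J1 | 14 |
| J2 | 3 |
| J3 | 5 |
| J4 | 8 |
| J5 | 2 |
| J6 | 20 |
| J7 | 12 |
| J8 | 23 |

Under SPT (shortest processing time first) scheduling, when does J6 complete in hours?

64

SPT (increasing processing time): J5 J2 J3 J4 J7 J1 J6 J8.
J5: 0→2
J2: 2→5
J3: 5→10
J4: 10→18
J7: 18→30
J1: 30→44
J6: 44→64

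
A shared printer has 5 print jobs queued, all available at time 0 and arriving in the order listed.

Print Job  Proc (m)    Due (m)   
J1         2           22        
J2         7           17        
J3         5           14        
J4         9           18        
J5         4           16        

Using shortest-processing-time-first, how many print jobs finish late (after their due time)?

SPT (increasing processing time): J1 J5 J3 J2 J4.
J1: 0→2, due 22, tardiness 0
J5: 2→6, due 16, tardiness 0
J3: 6→11, due 14, tardiness 0
J2: 11→18, due 17, tardiness 1
J4: 18→27, due 18, tardiness 9
Late print jobs: 2.

2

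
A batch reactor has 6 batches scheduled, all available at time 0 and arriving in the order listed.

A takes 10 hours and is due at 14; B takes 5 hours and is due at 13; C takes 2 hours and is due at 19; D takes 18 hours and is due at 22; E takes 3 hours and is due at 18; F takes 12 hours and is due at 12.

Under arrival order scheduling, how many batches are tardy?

FIFO (arrival order): A B C D E F.
A: 0→10, due 14, tardiness 0
B: 10→15, due 13, tardiness 2
C: 15→17, due 19, tardiness 0
D: 17→35, due 22, tardiness 13
E: 35→38, due 18, tardiness 20
F: 38→50, due 12, tardiness 38
Late batches: 4.

4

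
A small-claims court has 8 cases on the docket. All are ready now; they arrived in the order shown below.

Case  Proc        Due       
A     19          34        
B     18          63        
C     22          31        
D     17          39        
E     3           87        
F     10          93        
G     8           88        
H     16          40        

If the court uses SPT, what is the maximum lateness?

SPT (increasing processing time): E G F H D B A C.
E: 0→3, due 87, lateness -84
G: 3→11, due 88, lateness -77
F: 11→21, due 93, lateness -72
H: 21→37, due 40, lateness -3
D: 37→54, due 39, lateness 15
B: 54→72, due 63, lateness 9
A: 72→91, due 34, lateness 57
C: 91→113, due 31, lateness 82
Maximum = 82.

82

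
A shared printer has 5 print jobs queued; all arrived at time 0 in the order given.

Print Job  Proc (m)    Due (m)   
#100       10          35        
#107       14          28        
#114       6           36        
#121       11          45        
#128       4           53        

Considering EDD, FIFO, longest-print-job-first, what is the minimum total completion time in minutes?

150

EDD (increasing due date): #107 #100 #114 #121 #128.
#107: 0→14
#100: 14→24
#114: 24→30
#121: 30→41
#128: 41→45
Sum = 14+24+30+41+45 = 154.
FIFO (arrival order): #100 #107 #114 #121 #128.
#100: 0→10
#107: 10→24
#114: 24→30
#121: 30→41
#128: 41→45
Sum = 10+24+30+41+45 = 150.
LPT (decreasing processing time): #107 #121 #100 #114 #128.
#107: 0→14
#121: 14→25
#100: 25→35
#114: 35→41
#128: 41→45
Sum = 14+25+35+41+45 = 160.
EDD 154, FIFO 150, LPT 160 → minimum 150.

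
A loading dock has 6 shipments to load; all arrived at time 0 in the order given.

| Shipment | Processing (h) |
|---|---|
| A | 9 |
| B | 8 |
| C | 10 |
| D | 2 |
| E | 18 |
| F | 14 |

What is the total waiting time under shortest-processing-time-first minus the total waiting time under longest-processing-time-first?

SPT (increasing processing time): D B A C F E.
D: waits 0, runs 0→2
B: waits 2, runs 2→10
A: waits 10, runs 10→19
C: waits 19, runs 19→29
F: waits 29, runs 29→43
E: waits 43, runs 43→61
Sum = 0+2+10+19+29+43 = 103.
LPT (decreasing processing time): E F C A B D.
E: waits 0, runs 0→18
F: waits 18, runs 18→32
C: waits 32, runs 32→42
A: waits 42, runs 42→51
B: waits 51, runs 51→59
D: waits 59, runs 59→61
Sum = 0+18+32+42+51+59 = 202.
Difference = 103 − 202 = -99.

-99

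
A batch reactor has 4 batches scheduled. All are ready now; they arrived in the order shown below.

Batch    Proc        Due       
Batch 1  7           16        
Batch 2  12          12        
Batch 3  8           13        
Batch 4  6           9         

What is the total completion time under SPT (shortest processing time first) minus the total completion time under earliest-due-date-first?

SPT (increasing processing time): Batch 4 Batch 1 Batch 3 Batch 2.
Batch 4: 0→6
Batch 1: 6→13
Batch 3: 13→21
Batch 2: 21→33
Sum = 6+13+21+33 = 73.
EDD (increasing due date): Batch 4 Batch 2 Batch 3 Batch 1.
Batch 4: 0→6
Batch 2: 6→18
Batch 3: 18→26
Batch 1: 26→33
Sum = 6+18+26+33 = 83.
Difference = 73 − 83 = -10.

-10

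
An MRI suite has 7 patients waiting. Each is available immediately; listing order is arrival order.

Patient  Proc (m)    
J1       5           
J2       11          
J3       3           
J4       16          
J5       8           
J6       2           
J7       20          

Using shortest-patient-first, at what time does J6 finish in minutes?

SPT (increasing processing time): J6 J3 J1 J5 J2 J4 J7.
J6: 0→2

2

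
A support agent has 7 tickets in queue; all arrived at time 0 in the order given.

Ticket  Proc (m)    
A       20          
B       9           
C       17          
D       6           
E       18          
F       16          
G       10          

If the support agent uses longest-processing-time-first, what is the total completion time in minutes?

LPT (decreasing processing time): A E C F G B D.
A: 0→20
E: 20→38
C: 38→55
F: 55→71
G: 71→81
B: 81→90
D: 90→96
Sum = 20+38+55+71+81+90+96 = 451.

451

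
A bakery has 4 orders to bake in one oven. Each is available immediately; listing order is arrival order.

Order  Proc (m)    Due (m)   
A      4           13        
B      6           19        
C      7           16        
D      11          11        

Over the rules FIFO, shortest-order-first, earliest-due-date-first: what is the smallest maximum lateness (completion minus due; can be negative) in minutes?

9

FIFO (arrival order): A B C D.
A: 0→4, due 13, lateness -9
B: 4→10, due 19, lateness -9
C: 10→17, due 16, lateness 1
D: 17→28, due 11, lateness 17
Maximum = 17.
SPT (increasing processing time): A B C D.
A: 0→4, due 13, lateness -9
B: 4→10, due 19, lateness -9
C: 10→17, due 16, lateness 1
D: 17→28, due 11, lateness 17
Maximum = 17.
EDD (increasing due date): D A C B.
D: 0→11, due 11, lateness 0
A: 11→15, due 13, lateness 2
C: 15→22, due 16, lateness 6
B: 22→28, due 19, lateness 9
Maximum = 9.
FIFO 17, SPT 17, EDD 9 → minimum 9.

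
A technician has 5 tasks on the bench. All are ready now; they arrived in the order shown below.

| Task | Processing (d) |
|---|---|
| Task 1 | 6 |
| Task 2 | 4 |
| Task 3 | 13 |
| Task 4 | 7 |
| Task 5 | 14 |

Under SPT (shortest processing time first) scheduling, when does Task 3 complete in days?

SPT (increasing processing time): Task 2 Task 1 Task 4 Task 3 Task 5.
Task 2: 0→4
Task 1: 4→10
Task 4: 10→17
Task 3: 17→30

30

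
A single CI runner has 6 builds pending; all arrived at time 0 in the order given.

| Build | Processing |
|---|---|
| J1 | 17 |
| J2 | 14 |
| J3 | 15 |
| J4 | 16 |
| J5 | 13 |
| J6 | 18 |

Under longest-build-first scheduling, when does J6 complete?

18

LPT (decreasing processing time): J6 J1 J4 J3 J2 J5.
J6: 0→18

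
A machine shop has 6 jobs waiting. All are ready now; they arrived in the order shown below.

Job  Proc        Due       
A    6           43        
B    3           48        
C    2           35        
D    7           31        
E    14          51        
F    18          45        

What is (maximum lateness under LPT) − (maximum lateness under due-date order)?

LPT (decreasing processing time): F E D A B C.
F: 0→18, due 45, lateness -27
E: 18→32, due 51, lateness -19
D: 32→39, due 31, lateness 8
A: 39→45, due 43, lateness 2
B: 45→48, due 48, lateness 0
C: 48→50, due 35, lateness 15
Maximum = 15.
EDD (increasing due date): D C A F B E.
D: 0→7, due 31, lateness -24
C: 7→9, due 35, lateness -26
A: 9→15, due 43, lateness -28
F: 15→33, due 45, lateness -12
B: 33→36, due 48, lateness -12
E: 36→50, due 51, lateness -1
Maximum = -1.
Difference = 15 − -1 = 16.

16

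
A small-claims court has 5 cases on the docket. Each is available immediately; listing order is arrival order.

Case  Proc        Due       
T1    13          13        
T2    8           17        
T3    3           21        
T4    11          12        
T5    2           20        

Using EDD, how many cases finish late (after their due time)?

4

EDD (increasing due date): T4 T1 T2 T5 T3.
T4: 0→11, due 12, tardiness 0
T1: 11→24, due 13, tardiness 11
T2: 24→32, due 17, tardiness 15
T5: 32→34, due 20, tardiness 14
T3: 34→37, due 21, tardiness 16
Late cases: 4.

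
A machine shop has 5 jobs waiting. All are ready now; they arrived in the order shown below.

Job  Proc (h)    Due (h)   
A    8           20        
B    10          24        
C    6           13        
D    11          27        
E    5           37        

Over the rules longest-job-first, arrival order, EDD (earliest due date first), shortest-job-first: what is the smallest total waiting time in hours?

LPT (decreasing processing time): D B A C E.
D: waits 0, runs 0→11
B: waits 11, runs 11→21
A: waits 21, runs 21→29
C: waits 29, runs 29→35
E: waits 35, runs 35→40
Sum = 0+11+21+29+35 = 96.
FIFO (arrival order): A B C D E.
A: waits 0, runs 0→8
B: waits 8, runs 8→18
C: waits 18, runs 18→24
D: waits 24, runs 24→35
E: waits 35, runs 35→40
Sum = 0+8+18+24+35 = 85.
EDD (increasing due date): C A B D E.
C: waits 0, runs 0→6
A: waits 6, runs 6→14
B: waits 14, runs 14→24
D: waits 24, runs 24→35
E: waits 35, runs 35→40
Sum = 0+6+14+24+35 = 79.
SPT (increasing processing time): E C A B D.
E: waits 0, runs 0→5
C: waits 5, runs 5→11
A: waits 11, runs 11→19
B: waits 19, runs 19→29
D: waits 29, runs 29→40
Sum = 0+5+11+19+29 = 64.
LPT 96, FIFO 85, EDD 79, SPT 64 → minimum 64.

64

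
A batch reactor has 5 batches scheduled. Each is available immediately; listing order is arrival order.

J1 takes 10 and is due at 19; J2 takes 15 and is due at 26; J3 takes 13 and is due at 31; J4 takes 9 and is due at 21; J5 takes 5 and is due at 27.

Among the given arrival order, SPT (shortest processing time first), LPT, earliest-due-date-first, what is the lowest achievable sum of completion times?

FIFO (arrival order): J1 J2 J3 J4 J5.
J1: 0→10
J2: 10→25
J3: 25→38
J4: 38→47
J5: 47→52
Sum = 10+25+38+47+52 = 172.
SPT (increasing processing time): J5 J4 J1 J3 J2.
J5: 0→5
J4: 5→14
J1: 14→24
J3: 24→37
J2: 37→52
Sum = 5+14+24+37+52 = 132.
LPT (decreasing processing time): J2 J3 J1 J4 J5.
J2: 0→15
J3: 15→28
J1: 28→38
J4: 38→47
J5: 47→52
Sum = 15+28+38+47+52 = 180.
EDD (increasing due date): J1 J4 J2 J5 J3.
J1: 0→10
J4: 10→19
J2: 19→34
J5: 34→39
J3: 39→52
Sum = 10+19+34+39+52 = 154.
FIFO 172, SPT 132, LPT 180, EDD 154 → minimum 132.

132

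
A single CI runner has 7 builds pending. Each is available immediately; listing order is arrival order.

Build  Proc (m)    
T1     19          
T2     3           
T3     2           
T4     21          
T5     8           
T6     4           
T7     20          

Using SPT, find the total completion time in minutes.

SPT (increasing processing time): T3 T2 T6 T5 T1 T7 T4.
T3: 0→2
T2: 2→5
T6: 5→9
T5: 9→17
T1: 17→36
T7: 36→56
T4: 56→77
Sum = 2+5+9+17+36+56+77 = 202.

202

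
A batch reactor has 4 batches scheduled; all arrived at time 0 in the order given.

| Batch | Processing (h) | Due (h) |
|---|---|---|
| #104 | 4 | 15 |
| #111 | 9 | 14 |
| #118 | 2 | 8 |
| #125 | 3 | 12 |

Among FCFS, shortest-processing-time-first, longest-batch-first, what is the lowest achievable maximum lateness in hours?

FIFO (arrival order): #104 #111 #118 #125.
#104: 0→4, due 15, lateness -11
#111: 4→13, due 14, lateness -1
#118: 13→15, due 8, lateness 7
#125: 15→18, due 12, lateness 6
Maximum = 7.
SPT (increasing processing time): #118 #125 #104 #111.
#118: 0→2, due 8, lateness -6
#125: 2→5, due 12, lateness -7
#104: 5→9, due 15, lateness -6
#111: 9→18, due 14, lateness 4
Maximum = 4.
LPT (decreasing processing time): #111 #104 #125 #118.
#111: 0→9, due 14, lateness -5
#104: 9→13, due 15, lateness -2
#125: 13→16, due 12, lateness 4
#118: 16→18, due 8, lateness 10
Maximum = 10.
FIFO 7, SPT 4, LPT 10 → minimum 4.

4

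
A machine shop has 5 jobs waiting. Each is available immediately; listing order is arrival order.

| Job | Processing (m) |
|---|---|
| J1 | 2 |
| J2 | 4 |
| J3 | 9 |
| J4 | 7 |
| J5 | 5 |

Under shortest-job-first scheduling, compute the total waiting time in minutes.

SPT (increasing processing time): J1 J2 J5 J4 J3.
J1: waits 0, runs 0→2
J2: waits 2, runs 2→6
J5: waits 6, runs 6→11
J4: waits 11, runs 11→18
J3: waits 18, runs 18→27
Sum = 0+2+6+11+18 = 37.

37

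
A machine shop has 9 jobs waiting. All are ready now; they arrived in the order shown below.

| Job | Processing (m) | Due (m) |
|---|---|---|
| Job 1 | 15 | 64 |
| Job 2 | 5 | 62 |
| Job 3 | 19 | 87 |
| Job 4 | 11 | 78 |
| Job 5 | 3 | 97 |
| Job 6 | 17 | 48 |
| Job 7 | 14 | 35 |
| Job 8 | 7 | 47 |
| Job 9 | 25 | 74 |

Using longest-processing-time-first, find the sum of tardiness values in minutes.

LPT (decreasing processing time): Job 9 Job 3 Job 6 Job 1 Job 7 Job 4 Job 8 Job 2 Job 5.
Job 9: 0→25, due 74, tardiness 0
Job 3: 25→44, due 87, tardiness 0
Job 6: 44→61, due 48, tardiness 13
Job 1: 61→76, due 64, tardiness 12
Job 7: 76→90, due 35, tardiness 55
Job 4: 90→101, due 78, tardiness 23
Job 8: 101→108, due 47, tardiness 61
Job 2: 108→113, due 62, tardiness 51
Job 5: 113→116, due 97, tardiness 19
Sum = 0+0+13+12+55+23+61+51+19 = 234.

234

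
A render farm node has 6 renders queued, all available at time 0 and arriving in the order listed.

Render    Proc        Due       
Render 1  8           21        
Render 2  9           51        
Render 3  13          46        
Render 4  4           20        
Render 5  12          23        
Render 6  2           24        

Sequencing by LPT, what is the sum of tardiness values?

73

LPT (decreasing processing time): Render 3 Render 5 Render 2 Render 1 Render 4 Render 6.
Render 3: 0→13, due 46, tardiness 0
Render 5: 13→25, due 23, tardiness 2
Render 2: 25→34, due 51, tardiness 0
Render 1: 34→42, due 21, tardiness 21
Render 4: 42→46, due 20, tardiness 26
Render 6: 46→48, due 24, tardiness 24
Sum = 0+2+0+21+26+24 = 73.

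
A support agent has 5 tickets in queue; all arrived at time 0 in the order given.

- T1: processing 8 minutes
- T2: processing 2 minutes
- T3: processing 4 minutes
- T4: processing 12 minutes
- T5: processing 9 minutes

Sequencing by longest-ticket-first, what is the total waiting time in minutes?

95

LPT (decreasing processing time): T4 T5 T1 T3 T2.
T4: waits 0, runs 0→12
T5: waits 12, runs 12→21
T1: waits 21, runs 21→29
T3: waits 29, runs 29→33
T2: waits 33, runs 33→35
Sum = 0+12+21+29+33 = 95.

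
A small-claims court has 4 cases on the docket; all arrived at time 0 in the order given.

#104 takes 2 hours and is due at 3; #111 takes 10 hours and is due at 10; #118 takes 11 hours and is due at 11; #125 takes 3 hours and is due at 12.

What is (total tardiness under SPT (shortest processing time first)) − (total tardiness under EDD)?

-8

SPT (increasing processing time): #104 #125 #111 #118.
#104: 0→2, due 3, tardiness 0
#125: 2→5, due 12, tardiness 0
#111: 5→15, due 10, tardiness 5
#118: 15→26, due 11, tardiness 15
Sum = 0+0+5+15 = 20.
EDD (increasing due date): #104 #111 #118 #125.
#104: 0→2, due 3, tardiness 0
#111: 2→12, due 10, tardiness 2
#118: 12→23, due 11, tardiness 12
#125: 23→26, due 12, tardiness 14
Sum = 0+2+12+14 = 28.
Difference = 20 − 28 = -8.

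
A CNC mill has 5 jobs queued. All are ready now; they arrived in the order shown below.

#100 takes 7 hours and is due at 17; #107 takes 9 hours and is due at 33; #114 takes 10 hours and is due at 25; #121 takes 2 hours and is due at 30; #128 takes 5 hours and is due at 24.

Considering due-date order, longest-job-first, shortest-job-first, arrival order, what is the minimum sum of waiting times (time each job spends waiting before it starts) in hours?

EDD (increasing due date): #100 #128 #114 #121 #107.
#100: waits 0, runs 0→7
#128: waits 7, runs 7→12
#114: waits 12, runs 12→22
#121: waits 22, runs 22→24
#107: waits 24, runs 24→33
Sum = 0+7+12+22+24 = 65.
LPT (decreasing processing time): #114 #107 #100 #128 #121.
#114: waits 0, runs 0→10
#107: waits 10, runs 10→19
#100: waits 19, runs 19→26
#128: waits 26, runs 26→31
#121: waits 31, runs 31→33
Sum = 0+10+19+26+31 = 86.
SPT (increasing processing time): #121 #128 #100 #107 #114.
#121: waits 0, runs 0→2
#128: waits 2, runs 2→7
#100: waits 7, runs 7→14
#107: waits 14, runs 14→23
#114: waits 23, runs 23→33
Sum = 0+2+7+14+23 = 46.
FIFO (arrival order): #100 #107 #114 #121 #128.
#100: waits 0, runs 0→7
#107: waits 7, runs 7→16
#114: waits 16, runs 16→26
#121: waits 26, runs 26→28
#128: waits 28, runs 28→33
Sum = 0+7+16+26+28 = 77.
EDD 65, LPT 86, SPT 46, FIFO 77 → minimum 46.

46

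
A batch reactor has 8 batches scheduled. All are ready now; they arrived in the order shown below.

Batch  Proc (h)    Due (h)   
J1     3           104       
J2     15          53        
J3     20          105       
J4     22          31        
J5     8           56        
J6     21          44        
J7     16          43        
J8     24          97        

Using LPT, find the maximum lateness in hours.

70

LPT (decreasing processing time): J8 J4 J6 J3 J7 J2 J5 J1.
J8: 0→24, due 97, lateness -73
J4: 24→46, due 31, lateness 15
J6: 46→67, due 44, lateness 23
J3: 67→87, due 105, lateness -18
J7: 87→103, due 43, lateness 60
J2: 103→118, due 53, lateness 65
J5: 118→126, due 56, lateness 70
J1: 126→129, due 104, lateness 25
Maximum = 70.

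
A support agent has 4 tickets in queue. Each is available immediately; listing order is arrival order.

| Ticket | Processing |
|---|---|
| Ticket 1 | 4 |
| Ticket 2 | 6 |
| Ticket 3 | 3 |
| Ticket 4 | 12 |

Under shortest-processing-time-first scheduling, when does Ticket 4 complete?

SPT (increasing processing time): Ticket 3 Ticket 1 Ticket 2 Ticket 4.
Ticket 3: 0→3
Ticket 1: 3→7
Ticket 2: 7→13
Ticket 4: 13→25

25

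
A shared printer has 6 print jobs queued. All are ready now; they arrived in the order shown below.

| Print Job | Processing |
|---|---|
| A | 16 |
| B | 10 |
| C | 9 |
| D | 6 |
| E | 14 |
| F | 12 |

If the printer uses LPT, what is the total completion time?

LPT (decreasing processing time): A E F B C D.
A: 0→16
E: 16→30
F: 30→42
B: 42→52
C: 52→61
D: 61→67
Sum = 16+30+42+52+61+67 = 268.

268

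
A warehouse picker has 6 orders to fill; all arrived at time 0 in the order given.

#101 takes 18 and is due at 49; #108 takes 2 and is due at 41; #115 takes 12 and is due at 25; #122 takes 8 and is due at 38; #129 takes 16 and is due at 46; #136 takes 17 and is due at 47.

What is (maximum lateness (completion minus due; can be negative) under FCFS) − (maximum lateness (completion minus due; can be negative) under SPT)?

FIFO (arrival order): #101 #108 #115 #122 #129 #136.
#101: 0→18, due 49, lateness -31
#108: 18→20, due 41, lateness -21
#115: 20→32, due 25, lateness 7
#122: 32→40, due 38, lateness 2
#129: 40→56, due 46, lateness 10
#136: 56→73, due 47, lateness 26
Maximum = 26.
SPT (increasing processing time): #108 #122 #115 #129 #136 #101.
#108: 0→2, due 41, lateness -39
#122: 2→10, due 38, lateness -28
#115: 10→22, due 25, lateness -3
#129: 22→38, due 46, lateness -8
#136: 38→55, due 47, lateness 8
#101: 55→73, due 49, lateness 24
Maximum = 24.
Difference = 26 − 24 = 2.

2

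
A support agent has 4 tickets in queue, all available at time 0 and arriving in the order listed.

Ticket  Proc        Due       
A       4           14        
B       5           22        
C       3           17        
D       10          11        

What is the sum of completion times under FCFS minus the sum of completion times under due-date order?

-16

FIFO (arrival order): A B C D.
A: 0→4
B: 4→9
C: 9→12
D: 12→22
Sum = 4+9+12+22 = 47.
EDD (increasing due date): D A C B.
D: 0→10
A: 10→14
C: 14→17
B: 17→22
Sum = 10+14+17+22 = 63.
Difference = 47 − 63 = -16.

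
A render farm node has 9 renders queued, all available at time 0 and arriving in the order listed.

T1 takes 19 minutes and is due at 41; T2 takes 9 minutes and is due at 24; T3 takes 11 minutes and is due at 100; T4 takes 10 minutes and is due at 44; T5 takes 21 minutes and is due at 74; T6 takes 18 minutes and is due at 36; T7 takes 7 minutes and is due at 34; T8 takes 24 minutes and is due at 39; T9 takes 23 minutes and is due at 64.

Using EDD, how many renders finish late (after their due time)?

6

EDD (increasing due date): T2 T7 T6 T8 T1 T4 T9 T5 T3.
T2: 0→9, due 24, tardiness 0
T7: 9→16, due 34, tardiness 0
T6: 16→34, due 36, tardiness 0
T8: 34→58, due 39, tardiness 19
T1: 58→77, due 41, tardiness 36
T4: 77→87, due 44, tardiness 43
T9: 87→110, due 64, tardiness 46
T5: 110→131, due 74, tardiness 57
T3: 131→142, due 100, tardiness 42
Late renders: 6.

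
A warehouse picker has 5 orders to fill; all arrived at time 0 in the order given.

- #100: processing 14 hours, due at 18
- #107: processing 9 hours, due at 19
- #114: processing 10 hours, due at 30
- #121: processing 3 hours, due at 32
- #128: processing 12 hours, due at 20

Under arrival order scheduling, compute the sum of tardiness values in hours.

39

FIFO (arrival order): #100 #107 #114 #121 #128.
#100: 0→14, due 18, tardiness 0
#107: 14→23, due 19, tardiness 4
#114: 23→33, due 30, tardiness 3
#121: 33→36, due 32, tardiness 4
#128: 36→48, due 20, tardiness 28
Sum = 0+4+3+4+28 = 39.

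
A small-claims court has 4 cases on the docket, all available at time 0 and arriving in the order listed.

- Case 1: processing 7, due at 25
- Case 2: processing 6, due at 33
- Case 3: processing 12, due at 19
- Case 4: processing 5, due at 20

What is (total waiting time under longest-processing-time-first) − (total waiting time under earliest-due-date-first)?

3

LPT (decreasing processing time): Case 3 Case 1 Case 2 Case 4.
Case 3: waits 0, runs 0→12
Case 1: waits 12, runs 12→19
Case 2: waits 19, runs 19→25
Case 4: waits 25, runs 25→30
Sum = 0+12+19+25 = 56.
EDD (increasing due date): Case 3 Case 4 Case 1 Case 2.
Case 3: waits 0, runs 0→12
Case 4: waits 12, runs 12→17
Case 1: waits 17, runs 17→24
Case 2: waits 24, runs 24→30
Sum = 0+12+17+24 = 53.
Difference = 56 − 53 = 3.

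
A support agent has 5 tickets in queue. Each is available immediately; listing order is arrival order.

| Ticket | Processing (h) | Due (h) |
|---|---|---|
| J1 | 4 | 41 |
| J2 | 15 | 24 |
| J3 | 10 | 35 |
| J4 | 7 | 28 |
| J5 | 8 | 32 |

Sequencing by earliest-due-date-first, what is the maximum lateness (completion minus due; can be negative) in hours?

5

EDD (increasing due date): J2 J4 J5 J3 J1.
J2: 0→15, due 24, lateness -9
J4: 15→22, due 28, lateness -6
J5: 22→30, due 32, lateness -2
J3: 30→40, due 35, lateness 5
J1: 40→44, due 41, lateness 3
Maximum = 5.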